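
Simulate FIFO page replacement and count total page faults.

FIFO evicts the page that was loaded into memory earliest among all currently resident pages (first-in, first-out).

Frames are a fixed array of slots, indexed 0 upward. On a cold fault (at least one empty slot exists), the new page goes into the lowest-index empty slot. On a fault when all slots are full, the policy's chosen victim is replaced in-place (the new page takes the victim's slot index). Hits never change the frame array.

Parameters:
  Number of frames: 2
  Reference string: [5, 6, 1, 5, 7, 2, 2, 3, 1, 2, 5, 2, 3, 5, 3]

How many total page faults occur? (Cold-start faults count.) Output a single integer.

Step 0: ref 5 → FAULT, frames=[5,-]
Step 1: ref 6 → FAULT, frames=[5,6]
Step 2: ref 1 → FAULT (evict 5), frames=[1,6]
Step 3: ref 5 → FAULT (evict 6), frames=[1,5]
Step 4: ref 7 → FAULT (evict 1), frames=[7,5]
Step 5: ref 2 → FAULT (evict 5), frames=[7,2]
Step 6: ref 2 → HIT, frames=[7,2]
Step 7: ref 3 → FAULT (evict 7), frames=[3,2]
Step 8: ref 1 → FAULT (evict 2), frames=[3,1]
Step 9: ref 2 → FAULT (evict 3), frames=[2,1]
Step 10: ref 5 → FAULT (evict 1), frames=[2,5]
Step 11: ref 2 → HIT, frames=[2,5]
Step 12: ref 3 → FAULT (evict 2), frames=[3,5]
Step 13: ref 5 → HIT, frames=[3,5]
Step 14: ref 3 → HIT, frames=[3,5]
Total faults: 11

Answer: 11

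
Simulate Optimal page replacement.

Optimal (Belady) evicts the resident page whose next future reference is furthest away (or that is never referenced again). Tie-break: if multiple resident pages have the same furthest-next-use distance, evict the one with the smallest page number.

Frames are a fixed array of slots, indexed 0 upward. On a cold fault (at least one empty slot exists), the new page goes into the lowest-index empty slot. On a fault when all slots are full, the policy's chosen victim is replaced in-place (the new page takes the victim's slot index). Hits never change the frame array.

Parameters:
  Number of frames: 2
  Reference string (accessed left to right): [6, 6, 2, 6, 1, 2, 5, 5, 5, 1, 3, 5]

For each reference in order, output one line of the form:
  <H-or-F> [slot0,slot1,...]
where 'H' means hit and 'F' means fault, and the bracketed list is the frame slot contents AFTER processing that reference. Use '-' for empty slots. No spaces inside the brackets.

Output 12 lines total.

F [6,-]
H [6,-]
F [6,2]
H [6,2]
F [1,2]
H [1,2]
F [1,5]
H [1,5]
H [1,5]
H [1,5]
F [3,5]
H [3,5]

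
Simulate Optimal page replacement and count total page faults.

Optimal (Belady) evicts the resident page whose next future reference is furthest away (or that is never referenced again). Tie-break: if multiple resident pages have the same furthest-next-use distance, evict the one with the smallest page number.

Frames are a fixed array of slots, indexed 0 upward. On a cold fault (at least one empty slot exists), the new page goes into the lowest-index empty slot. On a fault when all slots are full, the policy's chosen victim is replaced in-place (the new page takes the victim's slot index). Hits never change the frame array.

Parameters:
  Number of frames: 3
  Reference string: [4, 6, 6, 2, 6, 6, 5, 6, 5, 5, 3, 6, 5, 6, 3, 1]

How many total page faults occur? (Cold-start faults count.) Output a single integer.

Step 0: ref 4 → FAULT, frames=[4,-,-]
Step 1: ref 6 → FAULT, frames=[4,6,-]
Step 2: ref 6 → HIT, frames=[4,6,-]
Step 3: ref 2 → FAULT, frames=[4,6,2]
Step 4: ref 6 → HIT, frames=[4,6,2]
Step 5: ref 6 → HIT, frames=[4,6,2]
Step 6: ref 5 → FAULT (evict 2), frames=[4,6,5]
Step 7: ref 6 → HIT, frames=[4,6,5]
Step 8: ref 5 → HIT, frames=[4,6,5]
Step 9: ref 5 → HIT, frames=[4,6,5]
Step 10: ref 3 → FAULT (evict 4), frames=[3,6,5]
Step 11: ref 6 → HIT, frames=[3,6,5]
Step 12: ref 5 → HIT, frames=[3,6,5]
Step 13: ref 6 → HIT, frames=[3,6,5]
Step 14: ref 3 → HIT, frames=[3,6,5]
Step 15: ref 1 → FAULT (evict 3), frames=[1,6,5]
Total faults: 6

Answer: 6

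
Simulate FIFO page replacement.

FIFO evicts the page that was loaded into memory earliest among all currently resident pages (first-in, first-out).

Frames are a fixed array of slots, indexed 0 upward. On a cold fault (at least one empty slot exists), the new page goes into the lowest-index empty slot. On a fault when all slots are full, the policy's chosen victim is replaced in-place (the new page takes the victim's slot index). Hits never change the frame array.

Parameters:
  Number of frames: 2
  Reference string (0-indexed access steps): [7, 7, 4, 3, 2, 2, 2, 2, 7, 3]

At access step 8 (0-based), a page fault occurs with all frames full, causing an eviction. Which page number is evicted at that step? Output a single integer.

Step 0: ref 7 -> FAULT, frames=[7,-]
Step 1: ref 7 -> HIT, frames=[7,-]
Step 2: ref 4 -> FAULT, frames=[7,4]
Step 3: ref 3 -> FAULT, evict 7, frames=[3,4]
Step 4: ref 2 -> FAULT, evict 4, frames=[3,2]
Step 5: ref 2 -> HIT, frames=[3,2]
Step 6: ref 2 -> HIT, frames=[3,2]
Step 7: ref 2 -> HIT, frames=[3,2]
Step 8: ref 7 -> FAULT, evict 3, frames=[7,2]
At step 8: evicted page 3

Answer: 3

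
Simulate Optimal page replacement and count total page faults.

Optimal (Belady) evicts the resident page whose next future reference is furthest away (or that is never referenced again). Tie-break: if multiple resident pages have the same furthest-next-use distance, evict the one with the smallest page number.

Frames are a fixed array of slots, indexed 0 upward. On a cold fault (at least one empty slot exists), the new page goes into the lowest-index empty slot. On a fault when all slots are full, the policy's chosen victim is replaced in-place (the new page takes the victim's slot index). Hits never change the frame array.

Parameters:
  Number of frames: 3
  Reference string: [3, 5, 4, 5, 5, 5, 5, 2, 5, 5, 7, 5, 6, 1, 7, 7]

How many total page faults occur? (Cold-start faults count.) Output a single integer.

Step 0: ref 3 → FAULT, frames=[3,-,-]
Step 1: ref 5 → FAULT, frames=[3,5,-]
Step 2: ref 4 → FAULT, frames=[3,5,4]
Step 3: ref 5 → HIT, frames=[3,5,4]
Step 4: ref 5 → HIT, frames=[3,5,4]
Step 5: ref 5 → HIT, frames=[3,5,4]
Step 6: ref 5 → HIT, frames=[3,5,4]
Step 7: ref 2 → FAULT (evict 3), frames=[2,5,4]
Step 8: ref 5 → HIT, frames=[2,5,4]
Step 9: ref 5 → HIT, frames=[2,5,4]
Step 10: ref 7 → FAULT (evict 2), frames=[7,5,4]
Step 11: ref 5 → HIT, frames=[7,5,4]
Step 12: ref 6 → FAULT (evict 4), frames=[7,5,6]
Step 13: ref 1 → FAULT (evict 5), frames=[7,1,6]
Step 14: ref 7 → HIT, frames=[7,1,6]
Step 15: ref 7 → HIT, frames=[7,1,6]
Total faults: 7

Answer: 7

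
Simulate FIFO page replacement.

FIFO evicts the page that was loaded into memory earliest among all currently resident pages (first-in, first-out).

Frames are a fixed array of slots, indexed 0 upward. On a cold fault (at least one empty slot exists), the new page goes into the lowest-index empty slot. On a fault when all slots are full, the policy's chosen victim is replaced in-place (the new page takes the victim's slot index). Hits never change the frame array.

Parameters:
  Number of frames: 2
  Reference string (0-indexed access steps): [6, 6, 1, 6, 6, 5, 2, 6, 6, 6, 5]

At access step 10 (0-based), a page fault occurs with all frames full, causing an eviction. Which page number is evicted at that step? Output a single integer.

Step 0: ref 6 -> FAULT, frames=[6,-]
Step 1: ref 6 -> HIT, frames=[6,-]
Step 2: ref 1 -> FAULT, frames=[6,1]
Step 3: ref 6 -> HIT, frames=[6,1]
Step 4: ref 6 -> HIT, frames=[6,1]
Step 5: ref 5 -> FAULT, evict 6, frames=[5,1]
Step 6: ref 2 -> FAULT, evict 1, frames=[5,2]
Step 7: ref 6 -> FAULT, evict 5, frames=[6,2]
Step 8: ref 6 -> HIT, frames=[6,2]
Step 9: ref 6 -> HIT, frames=[6,2]
Step 10: ref 5 -> FAULT, evict 2, frames=[6,5]
At step 10: evicted page 2

Answer: 2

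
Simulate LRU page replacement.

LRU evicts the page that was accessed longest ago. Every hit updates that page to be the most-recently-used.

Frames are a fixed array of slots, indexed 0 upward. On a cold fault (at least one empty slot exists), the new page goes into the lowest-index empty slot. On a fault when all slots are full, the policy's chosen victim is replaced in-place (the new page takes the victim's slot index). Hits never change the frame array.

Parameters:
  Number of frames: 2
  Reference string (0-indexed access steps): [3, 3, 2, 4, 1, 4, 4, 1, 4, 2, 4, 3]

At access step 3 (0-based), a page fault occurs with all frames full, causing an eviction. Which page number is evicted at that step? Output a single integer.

Answer: 3

Derivation:
Step 0: ref 3 -> FAULT, frames=[3,-]
Step 1: ref 3 -> HIT, frames=[3,-]
Step 2: ref 2 -> FAULT, frames=[3,2]
Step 3: ref 4 -> FAULT, evict 3, frames=[4,2]
At step 3: evicted page 3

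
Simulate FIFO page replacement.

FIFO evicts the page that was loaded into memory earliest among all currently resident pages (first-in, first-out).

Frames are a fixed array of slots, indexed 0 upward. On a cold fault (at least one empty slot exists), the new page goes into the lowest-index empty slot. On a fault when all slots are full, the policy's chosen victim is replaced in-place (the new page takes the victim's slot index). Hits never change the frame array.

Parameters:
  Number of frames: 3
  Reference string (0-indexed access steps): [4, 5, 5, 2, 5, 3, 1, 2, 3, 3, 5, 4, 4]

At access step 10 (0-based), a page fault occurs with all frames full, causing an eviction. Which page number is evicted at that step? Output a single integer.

Answer: 2

Derivation:
Step 0: ref 4 -> FAULT, frames=[4,-,-]
Step 1: ref 5 -> FAULT, frames=[4,5,-]
Step 2: ref 5 -> HIT, frames=[4,5,-]
Step 3: ref 2 -> FAULT, frames=[4,5,2]
Step 4: ref 5 -> HIT, frames=[4,5,2]
Step 5: ref 3 -> FAULT, evict 4, frames=[3,5,2]
Step 6: ref 1 -> FAULT, evict 5, frames=[3,1,2]
Step 7: ref 2 -> HIT, frames=[3,1,2]
Step 8: ref 3 -> HIT, frames=[3,1,2]
Step 9: ref 3 -> HIT, frames=[3,1,2]
Step 10: ref 5 -> FAULT, evict 2, frames=[3,1,5]
At step 10: evicted page 2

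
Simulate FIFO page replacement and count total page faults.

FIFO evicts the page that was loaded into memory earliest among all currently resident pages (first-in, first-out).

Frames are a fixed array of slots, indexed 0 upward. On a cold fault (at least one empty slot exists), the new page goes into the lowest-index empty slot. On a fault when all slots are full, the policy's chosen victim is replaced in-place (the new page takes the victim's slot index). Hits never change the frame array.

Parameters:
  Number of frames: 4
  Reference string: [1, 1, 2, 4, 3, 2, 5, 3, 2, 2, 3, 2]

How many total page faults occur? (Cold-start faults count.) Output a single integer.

Answer: 5

Derivation:
Step 0: ref 1 → FAULT, frames=[1,-,-,-]
Step 1: ref 1 → HIT, frames=[1,-,-,-]
Step 2: ref 2 → FAULT, frames=[1,2,-,-]
Step 3: ref 4 → FAULT, frames=[1,2,4,-]
Step 4: ref 3 → FAULT, frames=[1,2,4,3]
Step 5: ref 2 → HIT, frames=[1,2,4,3]
Step 6: ref 5 → FAULT (evict 1), frames=[5,2,4,3]
Step 7: ref 3 → HIT, frames=[5,2,4,3]
Step 8: ref 2 → HIT, frames=[5,2,4,3]
Step 9: ref 2 → HIT, frames=[5,2,4,3]
Step 10: ref 3 → HIT, frames=[5,2,4,3]
Step 11: ref 2 → HIT, frames=[5,2,4,3]
Total faults: 5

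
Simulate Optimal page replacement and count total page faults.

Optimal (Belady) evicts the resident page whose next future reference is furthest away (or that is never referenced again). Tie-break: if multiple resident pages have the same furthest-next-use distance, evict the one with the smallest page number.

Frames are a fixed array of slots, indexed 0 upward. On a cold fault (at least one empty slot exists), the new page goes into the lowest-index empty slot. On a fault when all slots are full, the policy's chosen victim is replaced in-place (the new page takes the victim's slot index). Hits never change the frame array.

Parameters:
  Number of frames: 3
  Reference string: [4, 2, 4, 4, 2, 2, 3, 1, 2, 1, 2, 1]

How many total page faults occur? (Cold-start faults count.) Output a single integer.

Answer: 4

Derivation:
Step 0: ref 4 → FAULT, frames=[4,-,-]
Step 1: ref 2 → FAULT, frames=[4,2,-]
Step 2: ref 4 → HIT, frames=[4,2,-]
Step 3: ref 4 → HIT, frames=[4,2,-]
Step 4: ref 2 → HIT, frames=[4,2,-]
Step 5: ref 2 → HIT, frames=[4,2,-]
Step 6: ref 3 → FAULT, frames=[4,2,3]
Step 7: ref 1 → FAULT (evict 3), frames=[4,2,1]
Step 8: ref 2 → HIT, frames=[4,2,1]
Step 9: ref 1 → HIT, frames=[4,2,1]
Step 10: ref 2 → HIT, frames=[4,2,1]
Step 11: ref 1 → HIT, frames=[4,2,1]
Total faults: 4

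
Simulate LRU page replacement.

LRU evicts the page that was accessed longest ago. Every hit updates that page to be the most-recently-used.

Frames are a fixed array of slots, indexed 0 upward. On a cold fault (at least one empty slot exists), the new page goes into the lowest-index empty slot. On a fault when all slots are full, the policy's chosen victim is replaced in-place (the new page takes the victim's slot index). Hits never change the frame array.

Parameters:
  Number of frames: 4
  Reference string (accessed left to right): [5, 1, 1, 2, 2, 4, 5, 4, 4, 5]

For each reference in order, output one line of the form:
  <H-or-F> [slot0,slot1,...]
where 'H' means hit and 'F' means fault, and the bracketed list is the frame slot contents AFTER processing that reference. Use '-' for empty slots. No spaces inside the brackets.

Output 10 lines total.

F [5,-,-,-]
F [5,1,-,-]
H [5,1,-,-]
F [5,1,2,-]
H [5,1,2,-]
F [5,1,2,4]
H [5,1,2,4]
H [5,1,2,4]
H [5,1,2,4]
H [5,1,2,4]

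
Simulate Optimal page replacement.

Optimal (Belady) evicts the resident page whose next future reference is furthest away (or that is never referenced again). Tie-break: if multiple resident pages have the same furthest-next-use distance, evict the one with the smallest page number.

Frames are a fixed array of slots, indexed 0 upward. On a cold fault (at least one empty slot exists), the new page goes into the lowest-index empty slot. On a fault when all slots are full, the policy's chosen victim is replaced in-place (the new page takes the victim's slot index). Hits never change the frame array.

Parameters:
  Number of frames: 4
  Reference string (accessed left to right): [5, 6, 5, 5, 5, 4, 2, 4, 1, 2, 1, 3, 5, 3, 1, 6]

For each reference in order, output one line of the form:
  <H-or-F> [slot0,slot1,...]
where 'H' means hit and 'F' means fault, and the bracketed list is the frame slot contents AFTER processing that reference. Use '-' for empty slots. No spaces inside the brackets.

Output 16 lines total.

F [5,-,-,-]
F [5,6,-,-]
H [5,6,-,-]
H [5,6,-,-]
H [5,6,-,-]
F [5,6,4,-]
F [5,6,4,2]
H [5,6,4,2]
F [5,6,1,2]
H [5,6,1,2]
H [5,6,1,2]
F [5,6,1,3]
H [5,6,1,3]
H [5,6,1,3]
H [5,6,1,3]
H [5,6,1,3]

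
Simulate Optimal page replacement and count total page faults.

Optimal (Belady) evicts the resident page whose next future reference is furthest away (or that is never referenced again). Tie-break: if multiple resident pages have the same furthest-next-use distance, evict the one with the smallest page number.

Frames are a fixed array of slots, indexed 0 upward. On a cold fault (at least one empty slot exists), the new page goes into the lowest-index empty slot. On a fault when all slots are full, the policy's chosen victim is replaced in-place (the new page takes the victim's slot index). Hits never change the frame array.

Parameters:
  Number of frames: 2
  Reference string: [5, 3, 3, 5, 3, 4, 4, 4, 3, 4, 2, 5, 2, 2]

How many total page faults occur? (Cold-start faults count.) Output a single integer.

Step 0: ref 5 → FAULT, frames=[5,-]
Step 1: ref 3 → FAULT, frames=[5,3]
Step 2: ref 3 → HIT, frames=[5,3]
Step 3: ref 5 → HIT, frames=[5,3]
Step 4: ref 3 → HIT, frames=[5,3]
Step 5: ref 4 → FAULT (evict 5), frames=[4,3]
Step 6: ref 4 → HIT, frames=[4,3]
Step 7: ref 4 → HIT, frames=[4,3]
Step 8: ref 3 → HIT, frames=[4,3]
Step 9: ref 4 → HIT, frames=[4,3]
Step 10: ref 2 → FAULT (evict 3), frames=[4,2]
Step 11: ref 5 → FAULT (evict 4), frames=[5,2]
Step 12: ref 2 → HIT, frames=[5,2]
Step 13: ref 2 → HIT, frames=[5,2]
Total faults: 5

Answer: 5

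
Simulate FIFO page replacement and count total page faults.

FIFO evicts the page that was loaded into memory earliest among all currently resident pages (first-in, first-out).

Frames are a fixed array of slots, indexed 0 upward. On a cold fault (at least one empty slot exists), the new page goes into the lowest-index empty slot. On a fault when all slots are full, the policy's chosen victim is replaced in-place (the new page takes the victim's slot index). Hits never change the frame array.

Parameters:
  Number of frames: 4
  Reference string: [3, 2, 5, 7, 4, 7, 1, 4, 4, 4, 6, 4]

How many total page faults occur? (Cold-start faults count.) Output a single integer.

Answer: 7

Derivation:
Step 0: ref 3 → FAULT, frames=[3,-,-,-]
Step 1: ref 2 → FAULT, frames=[3,2,-,-]
Step 2: ref 5 → FAULT, frames=[3,2,5,-]
Step 3: ref 7 → FAULT, frames=[3,2,5,7]
Step 4: ref 4 → FAULT (evict 3), frames=[4,2,5,7]
Step 5: ref 7 → HIT, frames=[4,2,5,7]
Step 6: ref 1 → FAULT (evict 2), frames=[4,1,5,7]
Step 7: ref 4 → HIT, frames=[4,1,5,7]
Step 8: ref 4 → HIT, frames=[4,1,5,7]
Step 9: ref 4 → HIT, frames=[4,1,5,7]
Step 10: ref 6 → FAULT (evict 5), frames=[4,1,6,7]
Step 11: ref 4 → HIT, frames=[4,1,6,7]
Total faults: 7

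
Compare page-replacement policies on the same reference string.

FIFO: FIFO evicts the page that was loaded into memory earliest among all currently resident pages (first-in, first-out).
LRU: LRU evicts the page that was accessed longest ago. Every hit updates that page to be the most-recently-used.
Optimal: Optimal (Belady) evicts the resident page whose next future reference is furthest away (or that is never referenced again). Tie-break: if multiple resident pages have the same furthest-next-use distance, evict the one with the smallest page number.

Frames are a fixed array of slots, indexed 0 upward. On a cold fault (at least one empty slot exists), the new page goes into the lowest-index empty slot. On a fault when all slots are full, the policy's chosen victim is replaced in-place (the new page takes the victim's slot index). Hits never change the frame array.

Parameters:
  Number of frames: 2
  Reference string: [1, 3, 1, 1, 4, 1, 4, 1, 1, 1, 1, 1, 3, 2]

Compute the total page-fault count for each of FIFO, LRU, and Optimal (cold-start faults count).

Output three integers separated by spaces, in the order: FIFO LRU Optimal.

--- FIFO ---
  step 0: ref 1 -> FAULT, frames=[1,-] (faults so far: 1)
  step 1: ref 3 -> FAULT, frames=[1,3] (faults so far: 2)
  step 2: ref 1 -> HIT, frames=[1,3] (faults so far: 2)
  step 3: ref 1 -> HIT, frames=[1,3] (faults so far: 2)
  step 4: ref 4 -> FAULT, evict 1, frames=[4,3] (faults so far: 3)
  step 5: ref 1 -> FAULT, evict 3, frames=[4,1] (faults so far: 4)
  step 6: ref 4 -> HIT, frames=[4,1] (faults so far: 4)
  step 7: ref 1 -> HIT, frames=[4,1] (faults so far: 4)
  step 8: ref 1 -> HIT, frames=[4,1] (faults so far: 4)
  step 9: ref 1 -> HIT, frames=[4,1] (faults so far: 4)
  step 10: ref 1 -> HIT, frames=[4,1] (faults so far: 4)
  step 11: ref 1 -> HIT, frames=[4,1] (faults so far: 4)
  step 12: ref 3 -> FAULT, evict 4, frames=[3,1] (faults so far: 5)
  step 13: ref 2 -> FAULT, evict 1, frames=[3,2] (faults so far: 6)
  FIFO total faults: 6
--- LRU ---
  step 0: ref 1 -> FAULT, frames=[1,-] (faults so far: 1)
  step 1: ref 3 -> FAULT, frames=[1,3] (faults so far: 2)
  step 2: ref 1 -> HIT, frames=[1,3] (faults so far: 2)
  step 3: ref 1 -> HIT, frames=[1,3] (faults so far: 2)
  step 4: ref 4 -> FAULT, evict 3, frames=[1,4] (faults so far: 3)
  step 5: ref 1 -> HIT, frames=[1,4] (faults so far: 3)
  step 6: ref 4 -> HIT, frames=[1,4] (faults so far: 3)
  step 7: ref 1 -> HIT, frames=[1,4] (faults so far: 3)
  step 8: ref 1 -> HIT, frames=[1,4] (faults so far: 3)
  step 9: ref 1 -> HIT, frames=[1,4] (faults so far: 3)
  step 10: ref 1 -> HIT, frames=[1,4] (faults so far: 3)
  step 11: ref 1 -> HIT, frames=[1,4] (faults so far: 3)
  step 12: ref 3 -> FAULT, evict 4, frames=[1,3] (faults so far: 4)
  step 13: ref 2 -> FAULT, evict 1, frames=[2,3] (faults so far: 5)
  LRU total faults: 5
--- Optimal ---
  step 0: ref 1 -> FAULT, frames=[1,-] (faults so far: 1)
  step 1: ref 3 -> FAULT, frames=[1,3] (faults so far: 2)
  step 2: ref 1 -> HIT, frames=[1,3] (faults so far: 2)
  step 3: ref 1 -> HIT, frames=[1,3] (faults so far: 2)
  step 4: ref 4 -> FAULT, evict 3, frames=[1,4] (faults so far: 3)
  step 5: ref 1 -> HIT, frames=[1,4] (faults so far: 3)
  step 6: ref 4 -> HIT, frames=[1,4] (faults so far: 3)
  step 7: ref 1 -> HIT, frames=[1,4] (faults so far: 3)
  step 8: ref 1 -> HIT, frames=[1,4] (faults so far: 3)
  step 9: ref 1 -> HIT, frames=[1,4] (faults so far: 3)
  step 10: ref 1 -> HIT, frames=[1,4] (faults so far: 3)
  step 11: ref 1 -> HIT, frames=[1,4] (faults so far: 3)
  step 12: ref 3 -> FAULT, evict 1, frames=[3,4] (faults so far: 4)
  step 13: ref 2 -> FAULT, evict 3, frames=[2,4] (faults so far: 5)
  Optimal total faults: 5

Answer: 6 5 5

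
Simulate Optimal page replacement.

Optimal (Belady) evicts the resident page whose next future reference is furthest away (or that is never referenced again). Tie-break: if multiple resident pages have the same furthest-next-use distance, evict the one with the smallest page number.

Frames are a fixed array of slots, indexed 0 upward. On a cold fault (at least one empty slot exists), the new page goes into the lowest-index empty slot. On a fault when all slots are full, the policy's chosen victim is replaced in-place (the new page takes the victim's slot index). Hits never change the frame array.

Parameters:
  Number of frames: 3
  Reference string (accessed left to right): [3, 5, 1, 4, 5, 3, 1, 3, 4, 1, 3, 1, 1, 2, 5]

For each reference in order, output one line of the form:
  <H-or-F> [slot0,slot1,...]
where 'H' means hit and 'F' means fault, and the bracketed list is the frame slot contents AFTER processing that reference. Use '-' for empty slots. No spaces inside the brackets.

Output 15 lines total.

F [3,-,-]
F [3,5,-]
F [3,5,1]
F [3,5,4]
H [3,5,4]
H [3,5,4]
F [3,1,4]
H [3,1,4]
H [3,1,4]
H [3,1,4]
H [3,1,4]
H [3,1,4]
H [3,1,4]
F [3,2,4]
F [3,5,4]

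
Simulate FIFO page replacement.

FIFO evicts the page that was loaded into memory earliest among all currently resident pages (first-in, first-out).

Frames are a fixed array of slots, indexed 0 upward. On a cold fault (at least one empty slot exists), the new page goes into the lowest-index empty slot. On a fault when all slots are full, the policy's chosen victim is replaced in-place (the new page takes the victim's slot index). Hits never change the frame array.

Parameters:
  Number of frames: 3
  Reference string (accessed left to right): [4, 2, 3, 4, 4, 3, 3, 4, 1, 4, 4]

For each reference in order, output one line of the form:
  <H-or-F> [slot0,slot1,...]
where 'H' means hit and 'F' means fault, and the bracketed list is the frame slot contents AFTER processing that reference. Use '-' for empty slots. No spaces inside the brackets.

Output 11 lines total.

F [4,-,-]
F [4,2,-]
F [4,2,3]
H [4,2,3]
H [4,2,3]
H [4,2,3]
H [4,2,3]
H [4,2,3]
F [1,2,3]
F [1,4,3]
H [1,4,3]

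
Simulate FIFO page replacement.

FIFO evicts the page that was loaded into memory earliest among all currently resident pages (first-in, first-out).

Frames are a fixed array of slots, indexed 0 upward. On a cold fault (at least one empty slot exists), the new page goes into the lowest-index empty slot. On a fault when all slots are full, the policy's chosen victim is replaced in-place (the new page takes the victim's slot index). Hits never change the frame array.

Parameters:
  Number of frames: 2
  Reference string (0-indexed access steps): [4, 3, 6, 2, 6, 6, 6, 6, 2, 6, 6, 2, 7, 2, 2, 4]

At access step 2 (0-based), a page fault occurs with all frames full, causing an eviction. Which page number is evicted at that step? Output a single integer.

Answer: 4

Derivation:
Step 0: ref 4 -> FAULT, frames=[4,-]
Step 1: ref 3 -> FAULT, frames=[4,3]
Step 2: ref 6 -> FAULT, evict 4, frames=[6,3]
At step 2: evicted page 4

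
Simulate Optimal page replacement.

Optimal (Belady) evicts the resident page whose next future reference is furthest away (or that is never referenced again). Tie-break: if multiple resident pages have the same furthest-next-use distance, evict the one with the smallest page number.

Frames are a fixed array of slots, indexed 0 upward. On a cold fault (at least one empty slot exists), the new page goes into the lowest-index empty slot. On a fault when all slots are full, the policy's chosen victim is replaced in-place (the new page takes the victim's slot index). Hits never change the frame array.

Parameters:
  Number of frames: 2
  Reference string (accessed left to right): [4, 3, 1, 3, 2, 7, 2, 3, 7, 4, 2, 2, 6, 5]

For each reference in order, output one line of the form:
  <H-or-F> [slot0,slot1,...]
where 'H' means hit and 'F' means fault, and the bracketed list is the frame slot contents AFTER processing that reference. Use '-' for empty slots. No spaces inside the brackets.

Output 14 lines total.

F [4,-]
F [4,3]
F [1,3]
H [1,3]
F [2,3]
F [2,7]
H [2,7]
F [3,7]
H [3,7]
F [4,7]
F [2,7]
H [2,7]
F [6,7]
F [5,7]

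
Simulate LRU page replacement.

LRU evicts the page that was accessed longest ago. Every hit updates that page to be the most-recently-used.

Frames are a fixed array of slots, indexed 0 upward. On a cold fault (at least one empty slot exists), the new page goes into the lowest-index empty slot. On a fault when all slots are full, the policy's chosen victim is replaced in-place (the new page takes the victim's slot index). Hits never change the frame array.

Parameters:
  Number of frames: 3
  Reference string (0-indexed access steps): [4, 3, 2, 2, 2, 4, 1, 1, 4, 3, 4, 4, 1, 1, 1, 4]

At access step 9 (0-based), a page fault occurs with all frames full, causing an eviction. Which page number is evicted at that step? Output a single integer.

Step 0: ref 4 -> FAULT, frames=[4,-,-]
Step 1: ref 3 -> FAULT, frames=[4,3,-]
Step 2: ref 2 -> FAULT, frames=[4,3,2]
Step 3: ref 2 -> HIT, frames=[4,3,2]
Step 4: ref 2 -> HIT, frames=[4,3,2]
Step 5: ref 4 -> HIT, frames=[4,3,2]
Step 6: ref 1 -> FAULT, evict 3, frames=[4,1,2]
Step 7: ref 1 -> HIT, frames=[4,1,2]
Step 8: ref 4 -> HIT, frames=[4,1,2]
Step 9: ref 3 -> FAULT, evict 2, frames=[4,1,3]
At step 9: evicted page 2

Answer: 2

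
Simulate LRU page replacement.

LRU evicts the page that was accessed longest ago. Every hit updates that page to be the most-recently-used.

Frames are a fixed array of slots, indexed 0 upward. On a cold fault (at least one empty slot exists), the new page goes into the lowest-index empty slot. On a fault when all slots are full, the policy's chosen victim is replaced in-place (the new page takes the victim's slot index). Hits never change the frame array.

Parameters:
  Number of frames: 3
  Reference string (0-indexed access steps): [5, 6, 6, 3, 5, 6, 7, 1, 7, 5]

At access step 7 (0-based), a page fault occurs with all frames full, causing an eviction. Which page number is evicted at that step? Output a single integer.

Answer: 5

Derivation:
Step 0: ref 5 -> FAULT, frames=[5,-,-]
Step 1: ref 6 -> FAULT, frames=[5,6,-]
Step 2: ref 6 -> HIT, frames=[5,6,-]
Step 3: ref 3 -> FAULT, frames=[5,6,3]
Step 4: ref 5 -> HIT, frames=[5,6,3]
Step 5: ref 6 -> HIT, frames=[5,6,3]
Step 6: ref 7 -> FAULT, evict 3, frames=[5,6,7]
Step 7: ref 1 -> FAULT, evict 5, frames=[1,6,7]
At step 7: evicted page 5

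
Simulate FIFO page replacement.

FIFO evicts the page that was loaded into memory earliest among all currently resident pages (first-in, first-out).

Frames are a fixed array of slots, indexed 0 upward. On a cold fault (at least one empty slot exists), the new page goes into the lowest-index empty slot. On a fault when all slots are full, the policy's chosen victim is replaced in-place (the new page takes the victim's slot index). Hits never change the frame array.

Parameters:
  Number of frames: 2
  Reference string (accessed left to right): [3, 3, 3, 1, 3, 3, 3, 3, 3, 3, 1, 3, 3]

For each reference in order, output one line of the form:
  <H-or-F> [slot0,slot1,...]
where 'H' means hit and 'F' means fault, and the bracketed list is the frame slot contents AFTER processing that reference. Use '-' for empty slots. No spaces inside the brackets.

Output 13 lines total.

F [3,-]
H [3,-]
H [3,-]
F [3,1]
H [3,1]
H [3,1]
H [3,1]
H [3,1]
H [3,1]
H [3,1]
H [3,1]
H [3,1]
H [3,1]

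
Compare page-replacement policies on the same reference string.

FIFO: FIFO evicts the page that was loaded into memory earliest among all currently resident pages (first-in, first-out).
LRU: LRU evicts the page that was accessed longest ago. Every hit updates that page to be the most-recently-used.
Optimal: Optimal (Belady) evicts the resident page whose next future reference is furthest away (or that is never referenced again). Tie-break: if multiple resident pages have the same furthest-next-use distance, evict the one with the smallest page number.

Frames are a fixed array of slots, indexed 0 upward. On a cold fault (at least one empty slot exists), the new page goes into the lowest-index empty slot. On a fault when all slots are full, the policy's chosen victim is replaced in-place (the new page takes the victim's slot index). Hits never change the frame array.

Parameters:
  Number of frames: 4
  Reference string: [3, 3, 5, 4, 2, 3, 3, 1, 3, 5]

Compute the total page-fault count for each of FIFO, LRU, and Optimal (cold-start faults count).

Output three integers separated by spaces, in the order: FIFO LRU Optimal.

Answer: 7 6 5

Derivation:
--- FIFO ---
  step 0: ref 3 -> FAULT, frames=[3,-,-,-] (faults so far: 1)
  step 1: ref 3 -> HIT, frames=[3,-,-,-] (faults so far: 1)
  step 2: ref 5 -> FAULT, frames=[3,5,-,-] (faults so far: 2)
  step 3: ref 4 -> FAULT, frames=[3,5,4,-] (faults so far: 3)
  step 4: ref 2 -> FAULT, frames=[3,5,4,2] (faults so far: 4)
  step 5: ref 3 -> HIT, frames=[3,5,4,2] (faults so far: 4)
  step 6: ref 3 -> HIT, frames=[3,5,4,2] (faults so far: 4)
  step 7: ref 1 -> FAULT, evict 3, frames=[1,5,4,2] (faults so far: 5)
  step 8: ref 3 -> FAULT, evict 5, frames=[1,3,4,2] (faults so far: 6)
  step 9: ref 5 -> FAULT, evict 4, frames=[1,3,5,2] (faults so far: 7)
  FIFO total faults: 7
--- LRU ---
  step 0: ref 3 -> FAULT, frames=[3,-,-,-] (faults so far: 1)
  step 1: ref 3 -> HIT, frames=[3,-,-,-] (faults so far: 1)
  step 2: ref 5 -> FAULT, frames=[3,5,-,-] (faults so far: 2)
  step 3: ref 4 -> FAULT, frames=[3,5,4,-] (faults so far: 3)
  step 4: ref 2 -> FAULT, frames=[3,5,4,2] (faults so far: 4)
  step 5: ref 3 -> HIT, frames=[3,5,4,2] (faults so far: 4)
  step 6: ref 3 -> HIT, frames=[3,5,4,2] (faults so far: 4)
  step 7: ref 1 -> FAULT, evict 5, frames=[3,1,4,2] (faults so far: 5)
  step 8: ref 3 -> HIT, frames=[3,1,4,2] (faults so far: 5)
  step 9: ref 5 -> FAULT, evict 4, frames=[3,1,5,2] (faults so far: 6)
  LRU total faults: 6
--- Optimal ---
  step 0: ref 3 -> FAULT, frames=[3,-,-,-] (faults so far: 1)
  step 1: ref 3 -> HIT, frames=[3,-,-,-] (faults so far: 1)
  step 2: ref 5 -> FAULT, frames=[3,5,-,-] (faults so far: 2)
  step 3: ref 4 -> FAULT, frames=[3,5,4,-] (faults so far: 3)
  step 4: ref 2 -> FAULT, frames=[3,5,4,2] (faults so far: 4)
  step 5: ref 3 -> HIT, frames=[3,5,4,2] (faults so far: 4)
  step 6: ref 3 -> HIT, frames=[3,5,4,2] (faults so far: 4)
  step 7: ref 1 -> FAULT, evict 2, frames=[3,5,4,1] (faults so far: 5)
  step 8: ref 3 -> HIT, frames=[3,5,4,1] (faults so far: 5)
  step 9: ref 5 -> HIT, frames=[3,5,4,1] (faults so far: 5)
  Optimal total faults: 5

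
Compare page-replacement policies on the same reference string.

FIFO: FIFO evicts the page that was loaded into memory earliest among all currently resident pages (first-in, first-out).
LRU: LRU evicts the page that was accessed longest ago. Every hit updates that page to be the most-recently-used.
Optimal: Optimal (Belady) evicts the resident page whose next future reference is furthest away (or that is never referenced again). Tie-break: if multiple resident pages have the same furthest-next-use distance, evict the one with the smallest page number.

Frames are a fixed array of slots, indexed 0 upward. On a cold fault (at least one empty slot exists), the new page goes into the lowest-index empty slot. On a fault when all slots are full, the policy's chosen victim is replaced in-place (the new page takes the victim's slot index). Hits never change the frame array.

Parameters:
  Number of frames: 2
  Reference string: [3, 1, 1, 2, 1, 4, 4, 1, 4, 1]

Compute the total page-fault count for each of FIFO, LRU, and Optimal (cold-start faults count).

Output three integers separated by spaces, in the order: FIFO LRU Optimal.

Answer: 5 4 4

Derivation:
--- FIFO ---
  step 0: ref 3 -> FAULT, frames=[3,-] (faults so far: 1)
  step 1: ref 1 -> FAULT, frames=[3,1] (faults so far: 2)
  step 2: ref 1 -> HIT, frames=[3,1] (faults so far: 2)
  step 3: ref 2 -> FAULT, evict 3, frames=[2,1] (faults so far: 3)
  step 4: ref 1 -> HIT, frames=[2,1] (faults so far: 3)
  step 5: ref 4 -> FAULT, evict 1, frames=[2,4] (faults so far: 4)
  step 6: ref 4 -> HIT, frames=[2,4] (faults so far: 4)
  step 7: ref 1 -> FAULT, evict 2, frames=[1,4] (faults so far: 5)
  step 8: ref 4 -> HIT, frames=[1,4] (faults so far: 5)
  step 9: ref 1 -> HIT, frames=[1,4] (faults so far: 5)
  FIFO total faults: 5
--- LRU ---
  step 0: ref 3 -> FAULT, frames=[3,-] (faults so far: 1)
  step 1: ref 1 -> FAULT, frames=[3,1] (faults so far: 2)
  step 2: ref 1 -> HIT, frames=[3,1] (faults so far: 2)
  step 3: ref 2 -> FAULT, evict 3, frames=[2,1] (faults so far: 3)
  step 4: ref 1 -> HIT, frames=[2,1] (faults so far: 3)
  step 5: ref 4 -> FAULT, evict 2, frames=[4,1] (faults so far: 4)
  step 6: ref 4 -> HIT, frames=[4,1] (faults so far: 4)
  step 7: ref 1 -> HIT, frames=[4,1] (faults so far: 4)
  step 8: ref 4 -> HIT, frames=[4,1] (faults so far: 4)
  step 9: ref 1 -> HIT, frames=[4,1] (faults so far: 4)
  LRU total faults: 4
--- Optimal ---
  step 0: ref 3 -> FAULT, frames=[3,-] (faults so far: 1)
  step 1: ref 1 -> FAULT, frames=[3,1] (faults so far: 2)
  step 2: ref 1 -> HIT, frames=[3,1] (faults so far: 2)
  step 3: ref 2 -> FAULT, evict 3, frames=[2,1] (faults so far: 3)
  step 4: ref 1 -> HIT, frames=[2,1] (faults so far: 3)
  step 5: ref 4 -> FAULT, evict 2, frames=[4,1] (faults so far: 4)
  step 6: ref 4 -> HIT, frames=[4,1] (faults so far: 4)
  step 7: ref 1 -> HIT, frames=[4,1] (faults so far: 4)
  step 8: ref 4 -> HIT, frames=[4,1] (faults so far: 4)
  step 9: ref 1 -> HIT, frames=[4,1] (faults so far: 4)
  Optimal total faults: 4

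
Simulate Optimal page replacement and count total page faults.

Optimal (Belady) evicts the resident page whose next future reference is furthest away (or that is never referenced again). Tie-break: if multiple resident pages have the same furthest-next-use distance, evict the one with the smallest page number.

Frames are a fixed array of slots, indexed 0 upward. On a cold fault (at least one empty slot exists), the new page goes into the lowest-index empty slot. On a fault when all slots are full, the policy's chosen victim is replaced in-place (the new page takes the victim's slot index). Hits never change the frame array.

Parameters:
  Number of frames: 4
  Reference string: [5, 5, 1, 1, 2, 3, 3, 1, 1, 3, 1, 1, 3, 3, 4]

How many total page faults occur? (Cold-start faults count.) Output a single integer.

Answer: 5

Derivation:
Step 0: ref 5 → FAULT, frames=[5,-,-,-]
Step 1: ref 5 → HIT, frames=[5,-,-,-]
Step 2: ref 1 → FAULT, frames=[5,1,-,-]
Step 3: ref 1 → HIT, frames=[5,1,-,-]
Step 4: ref 2 → FAULT, frames=[5,1,2,-]
Step 5: ref 3 → FAULT, frames=[5,1,2,3]
Step 6: ref 3 → HIT, frames=[5,1,2,3]
Step 7: ref 1 → HIT, frames=[5,1,2,3]
Step 8: ref 1 → HIT, frames=[5,1,2,3]
Step 9: ref 3 → HIT, frames=[5,1,2,3]
Step 10: ref 1 → HIT, frames=[5,1,2,3]
Step 11: ref 1 → HIT, frames=[5,1,2,3]
Step 12: ref 3 → HIT, frames=[5,1,2,3]
Step 13: ref 3 → HIT, frames=[5,1,2,3]
Step 14: ref 4 → FAULT (evict 1), frames=[5,4,2,3]
Total faults: 5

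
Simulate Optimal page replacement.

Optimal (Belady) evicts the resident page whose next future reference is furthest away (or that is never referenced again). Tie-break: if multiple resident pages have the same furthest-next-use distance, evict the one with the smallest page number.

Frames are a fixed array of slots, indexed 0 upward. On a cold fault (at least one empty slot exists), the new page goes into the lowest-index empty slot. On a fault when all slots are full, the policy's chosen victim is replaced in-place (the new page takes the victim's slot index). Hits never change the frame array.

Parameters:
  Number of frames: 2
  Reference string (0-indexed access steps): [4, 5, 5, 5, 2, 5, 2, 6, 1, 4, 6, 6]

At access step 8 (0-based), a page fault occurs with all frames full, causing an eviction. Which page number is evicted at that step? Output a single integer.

Answer: 5

Derivation:
Step 0: ref 4 -> FAULT, frames=[4,-]
Step 1: ref 5 -> FAULT, frames=[4,5]
Step 2: ref 5 -> HIT, frames=[4,5]
Step 3: ref 5 -> HIT, frames=[4,5]
Step 4: ref 2 -> FAULT, evict 4, frames=[2,5]
Step 5: ref 5 -> HIT, frames=[2,5]
Step 6: ref 2 -> HIT, frames=[2,5]
Step 7: ref 6 -> FAULT, evict 2, frames=[6,5]
Step 8: ref 1 -> FAULT, evict 5, frames=[6,1]
At step 8: evicted page 5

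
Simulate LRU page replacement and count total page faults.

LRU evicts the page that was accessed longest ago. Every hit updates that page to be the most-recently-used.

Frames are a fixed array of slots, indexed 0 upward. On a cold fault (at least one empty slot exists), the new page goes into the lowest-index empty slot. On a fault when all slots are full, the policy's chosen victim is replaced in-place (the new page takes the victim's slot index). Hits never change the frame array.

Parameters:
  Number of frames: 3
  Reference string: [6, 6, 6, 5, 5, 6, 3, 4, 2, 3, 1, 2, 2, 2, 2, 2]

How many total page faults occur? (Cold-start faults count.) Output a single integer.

Step 0: ref 6 → FAULT, frames=[6,-,-]
Step 1: ref 6 → HIT, frames=[6,-,-]
Step 2: ref 6 → HIT, frames=[6,-,-]
Step 3: ref 5 → FAULT, frames=[6,5,-]
Step 4: ref 5 → HIT, frames=[6,5,-]
Step 5: ref 6 → HIT, frames=[6,5,-]
Step 6: ref 3 → FAULT, frames=[6,5,3]
Step 7: ref 4 → FAULT (evict 5), frames=[6,4,3]
Step 8: ref 2 → FAULT (evict 6), frames=[2,4,3]
Step 9: ref 3 → HIT, frames=[2,4,3]
Step 10: ref 1 → FAULT (evict 4), frames=[2,1,3]
Step 11: ref 2 → HIT, frames=[2,1,3]
Step 12: ref 2 → HIT, frames=[2,1,3]
Step 13: ref 2 → HIT, frames=[2,1,3]
Step 14: ref 2 → HIT, frames=[2,1,3]
Step 15: ref 2 → HIT, frames=[2,1,3]
Total faults: 6

Answer: 6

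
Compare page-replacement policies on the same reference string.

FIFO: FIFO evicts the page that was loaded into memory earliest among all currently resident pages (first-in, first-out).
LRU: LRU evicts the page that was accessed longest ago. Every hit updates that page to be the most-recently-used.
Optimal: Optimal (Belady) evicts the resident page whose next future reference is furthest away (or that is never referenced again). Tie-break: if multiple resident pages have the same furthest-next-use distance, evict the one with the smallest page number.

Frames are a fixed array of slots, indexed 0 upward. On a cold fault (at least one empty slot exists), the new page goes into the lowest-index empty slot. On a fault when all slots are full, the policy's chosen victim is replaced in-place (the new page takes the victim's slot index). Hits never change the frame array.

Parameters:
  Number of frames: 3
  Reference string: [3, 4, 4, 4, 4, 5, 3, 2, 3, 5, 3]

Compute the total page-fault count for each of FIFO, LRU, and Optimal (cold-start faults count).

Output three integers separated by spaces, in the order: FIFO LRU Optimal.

--- FIFO ---
  step 0: ref 3 -> FAULT, frames=[3,-,-] (faults so far: 1)
  step 1: ref 4 -> FAULT, frames=[3,4,-] (faults so far: 2)
  step 2: ref 4 -> HIT, frames=[3,4,-] (faults so far: 2)
  step 3: ref 4 -> HIT, frames=[3,4,-] (faults so far: 2)
  step 4: ref 4 -> HIT, frames=[3,4,-] (faults so far: 2)
  step 5: ref 5 -> FAULT, frames=[3,4,5] (faults so far: 3)
  step 6: ref 3 -> HIT, frames=[3,4,5] (faults so far: 3)
  step 7: ref 2 -> FAULT, evict 3, frames=[2,4,5] (faults so far: 4)
  step 8: ref 3 -> FAULT, evict 4, frames=[2,3,5] (faults so far: 5)
  step 9: ref 5 -> HIT, frames=[2,3,5] (faults so far: 5)
  step 10: ref 3 -> HIT, frames=[2,3,5] (faults so far: 5)
  FIFO total faults: 5
--- LRU ---
  step 0: ref 3 -> FAULT, frames=[3,-,-] (faults so far: 1)
  step 1: ref 4 -> FAULT, frames=[3,4,-] (faults so far: 2)
  step 2: ref 4 -> HIT, frames=[3,4,-] (faults so far: 2)
  step 3: ref 4 -> HIT, frames=[3,4,-] (faults so far: 2)
  step 4: ref 4 -> HIT, frames=[3,4,-] (faults so far: 2)
  step 5: ref 5 -> FAULT, frames=[3,4,5] (faults so far: 3)
  step 6: ref 3 -> HIT, frames=[3,4,5] (faults so far: 3)
  step 7: ref 2 -> FAULT, evict 4, frames=[3,2,5] (faults so far: 4)
  step 8: ref 3 -> HIT, frames=[3,2,5] (faults so far: 4)
  step 9: ref 5 -> HIT, frames=[3,2,5] (faults so far: 4)
  step 10: ref 3 -> HIT, frames=[3,2,5] (faults so far: 4)
  LRU total faults: 4
--- Optimal ---
  step 0: ref 3 -> FAULT, frames=[3,-,-] (faults so far: 1)
  step 1: ref 4 -> FAULT, frames=[3,4,-] (faults so far: 2)
  step 2: ref 4 -> HIT, frames=[3,4,-] (faults so far: 2)
  step 3: ref 4 -> HIT, frames=[3,4,-] (faults so far: 2)
  step 4: ref 4 -> HIT, frames=[3,4,-] (faults so far: 2)
  step 5: ref 5 -> FAULT, frames=[3,4,5] (faults so far: 3)
  step 6: ref 3 -> HIT, frames=[3,4,5] (faults so far: 3)
  step 7: ref 2 -> FAULT, evict 4, frames=[3,2,5] (faults so far: 4)
  step 8: ref 3 -> HIT, frames=[3,2,5] (faults so far: 4)
  step 9: ref 5 -> HIT, frames=[3,2,5] (faults so far: 4)
  step 10: ref 3 -> HIT, frames=[3,2,5] (faults so far: 4)
  Optimal total faults: 4

Answer: 5 4 4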